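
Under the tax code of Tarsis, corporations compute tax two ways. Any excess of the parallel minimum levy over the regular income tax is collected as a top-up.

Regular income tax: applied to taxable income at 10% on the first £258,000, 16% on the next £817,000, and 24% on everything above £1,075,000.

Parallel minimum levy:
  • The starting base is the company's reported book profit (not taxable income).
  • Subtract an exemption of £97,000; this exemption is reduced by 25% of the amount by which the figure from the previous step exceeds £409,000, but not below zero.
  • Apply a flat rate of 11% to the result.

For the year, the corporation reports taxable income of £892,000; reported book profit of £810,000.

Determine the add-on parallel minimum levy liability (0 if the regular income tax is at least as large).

Regular income tax:
  £258,000 × 10% = £25,800
  £634,000 × 16% = £101,440
  → £127,240

Parallel minimum levy:
  Base (reported book profit): £810,000
  Exemption: 25% × (£810,000 − £409,000) = £100,250 ≥ £97,000, so the exemption is fully phased out
  Base: £810,000 − £0 = £810,000
  £810,000 × 11% = £89,100

£89,100 ≤ £127,240, so no add-on is due.

£0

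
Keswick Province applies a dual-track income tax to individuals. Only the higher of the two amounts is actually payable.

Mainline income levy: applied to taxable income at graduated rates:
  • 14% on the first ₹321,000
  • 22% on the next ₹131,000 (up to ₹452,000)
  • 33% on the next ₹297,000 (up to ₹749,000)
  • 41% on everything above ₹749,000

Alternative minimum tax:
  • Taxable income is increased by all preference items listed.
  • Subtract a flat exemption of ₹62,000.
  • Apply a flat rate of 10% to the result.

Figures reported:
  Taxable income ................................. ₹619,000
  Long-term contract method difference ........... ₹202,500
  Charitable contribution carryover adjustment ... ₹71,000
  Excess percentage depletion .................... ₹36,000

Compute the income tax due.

Alternative minimum tax:
  Adjusted income: ₹619,000 + ₹202,500 + ₹71,000 + ₹36,000 = ₹928,500
  Less exemption ₹62,000 → base ₹866,500
  ₹866,500 × 10% = ₹86,650

Mainline income levy:
  ₹321,000 × 14% = ₹44,940
  ₹131,000 × 22% = ₹28,820
  ₹167,000 × 33% = ₹55,110
  → ₹128,870

₹128,870 > ₹86,650, so the mainline income levy governs.

₹128,870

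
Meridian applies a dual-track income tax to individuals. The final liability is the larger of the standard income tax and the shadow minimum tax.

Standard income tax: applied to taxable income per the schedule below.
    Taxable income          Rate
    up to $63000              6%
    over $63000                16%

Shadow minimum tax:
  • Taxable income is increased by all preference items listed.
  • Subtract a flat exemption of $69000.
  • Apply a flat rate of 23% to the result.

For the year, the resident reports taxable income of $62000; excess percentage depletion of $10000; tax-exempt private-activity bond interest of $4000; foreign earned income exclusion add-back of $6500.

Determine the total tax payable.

$3720

Shadow minimum tax:
  Adjusted income: $62000 + $10000 + $4000 + $6500 = $82500
  Less exemption $69000 → base $13500
  $13500 × 23% = $3105

Standard income tax:
  $62000 × 6% = $3720

$3720 > $3105, so the standard income tax governs.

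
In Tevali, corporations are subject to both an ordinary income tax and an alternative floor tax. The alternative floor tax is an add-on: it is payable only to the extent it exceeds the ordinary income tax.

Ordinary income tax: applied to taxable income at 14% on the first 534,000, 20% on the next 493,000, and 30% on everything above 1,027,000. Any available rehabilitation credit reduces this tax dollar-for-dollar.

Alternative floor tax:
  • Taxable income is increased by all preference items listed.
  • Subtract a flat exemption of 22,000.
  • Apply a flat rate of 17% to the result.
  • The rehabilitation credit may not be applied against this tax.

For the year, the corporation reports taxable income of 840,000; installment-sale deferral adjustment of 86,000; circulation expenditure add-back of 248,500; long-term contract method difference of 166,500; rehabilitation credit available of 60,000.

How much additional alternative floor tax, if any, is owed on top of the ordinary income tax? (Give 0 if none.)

148,270

Ordinary income tax:
  534,000 × 14% = 74,760
  306,000 × 20% = 61,200
  → 135,960
  Less rehabilitation credit 60,000 → 75,960

Alternative floor tax:
  Adjusted income: 840,000 + 86,000 + 248,500 + 166,500 = 1,341,000
  Less exemption 22,000 → base 1,319,000
  1,319,000 × 17% = 224,230

Excess of alternative floor tax over ordinary income tax: 224,230 − 75,960 = 148,270.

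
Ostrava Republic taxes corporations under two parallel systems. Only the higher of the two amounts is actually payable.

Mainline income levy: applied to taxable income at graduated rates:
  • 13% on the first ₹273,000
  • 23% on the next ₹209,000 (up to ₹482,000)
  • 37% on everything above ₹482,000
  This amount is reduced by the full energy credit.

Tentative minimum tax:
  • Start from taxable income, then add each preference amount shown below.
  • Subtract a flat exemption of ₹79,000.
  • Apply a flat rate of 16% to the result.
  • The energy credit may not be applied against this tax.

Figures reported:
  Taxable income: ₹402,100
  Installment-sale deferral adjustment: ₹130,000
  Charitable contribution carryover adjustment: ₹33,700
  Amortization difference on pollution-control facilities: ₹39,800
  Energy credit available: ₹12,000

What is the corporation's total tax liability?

₹84,256

Tentative minimum tax:
  Adjusted income: ₹402,100 + ₹130,000 + ₹33,700 + ₹39,800 = ₹605,600
  Less exemption ₹79,000 → base ₹526,600
  ₹526,600 × 16% = ₹84,256

Mainline income levy:
  ₹273,000 × 13% = ₹35,490
  ₹129,100 × 23% = ₹29,693
  → ₹65,183
  Less energy credit ₹12,000 → ₹53,183

₹84,256 > ₹53,183, so the tentative minimum tax is the binding amount.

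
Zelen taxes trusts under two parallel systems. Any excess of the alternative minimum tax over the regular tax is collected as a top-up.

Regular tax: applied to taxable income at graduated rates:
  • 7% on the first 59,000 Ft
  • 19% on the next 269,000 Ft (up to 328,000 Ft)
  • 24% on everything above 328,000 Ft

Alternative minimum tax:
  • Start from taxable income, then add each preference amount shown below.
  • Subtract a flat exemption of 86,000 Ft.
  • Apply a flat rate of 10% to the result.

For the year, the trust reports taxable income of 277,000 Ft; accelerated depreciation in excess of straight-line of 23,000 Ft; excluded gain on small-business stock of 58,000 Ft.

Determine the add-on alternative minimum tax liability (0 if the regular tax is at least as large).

0 Ft

Regular tax:
  59,000 Ft × 7% = 4,130 Ft
  218,000 Ft × 19% = 41,420 Ft
  → 45,550 Ft

Alternative minimum tax:
  Adjusted income: 277,000 Ft + 23,000 Ft + 58,000 Ft = 358,000 Ft
  Less exemption 86,000 Ft → base 272,000 Ft
  272,000 Ft × 10% = 27,200 Ft

27,200 Ft ≤ 45,550 Ft, so no add-on is due.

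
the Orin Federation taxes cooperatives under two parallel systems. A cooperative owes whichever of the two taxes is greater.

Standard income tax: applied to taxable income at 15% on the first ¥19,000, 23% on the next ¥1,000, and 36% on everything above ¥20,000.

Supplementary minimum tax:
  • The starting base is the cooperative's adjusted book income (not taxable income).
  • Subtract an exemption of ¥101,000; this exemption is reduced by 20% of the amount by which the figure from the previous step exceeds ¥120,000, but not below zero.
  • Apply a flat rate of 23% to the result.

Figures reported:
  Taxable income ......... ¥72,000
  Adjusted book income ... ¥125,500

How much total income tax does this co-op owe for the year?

Standard income tax:
  ¥19,000 × 15% = ¥2,850
  ¥1,000 × 23% = ¥230
  ¥52,000 × 36% = ¥18,720
  → ¥21,800

Supplementary minimum tax:
  Base (adjusted book income): ¥125,500
  Exemption: ¥101,000 − 20% × (¥125,500 − ¥120,000) = ¥101,000 − ¥1,100 = ¥99,900
  Base: ¥125,500 − ¥99,900 = ¥25,600
  ¥25,600 × 23% = ¥5,888

¥21,800 > ¥5,888, so the standard income tax governs.

¥21,800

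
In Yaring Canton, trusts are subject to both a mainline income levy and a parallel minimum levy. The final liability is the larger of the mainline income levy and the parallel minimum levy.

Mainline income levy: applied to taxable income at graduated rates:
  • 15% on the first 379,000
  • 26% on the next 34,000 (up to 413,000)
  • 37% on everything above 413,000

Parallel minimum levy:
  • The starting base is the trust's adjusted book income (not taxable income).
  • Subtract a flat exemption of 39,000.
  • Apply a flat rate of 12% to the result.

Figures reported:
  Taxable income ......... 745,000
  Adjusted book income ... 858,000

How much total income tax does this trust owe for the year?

188,530

Parallel minimum levy:
  Base (adjusted book income): 858,000
  Less exemption 39,000 → base 819,000
  819,000 × 12% = 98,280

Mainline income levy:
  379,000 × 15% = 56,850
  34,000 × 26% = 8,840
  332,000 × 37% = 122,840
  → 188,530

188,530 > 98,280, so the mainline income levy governs.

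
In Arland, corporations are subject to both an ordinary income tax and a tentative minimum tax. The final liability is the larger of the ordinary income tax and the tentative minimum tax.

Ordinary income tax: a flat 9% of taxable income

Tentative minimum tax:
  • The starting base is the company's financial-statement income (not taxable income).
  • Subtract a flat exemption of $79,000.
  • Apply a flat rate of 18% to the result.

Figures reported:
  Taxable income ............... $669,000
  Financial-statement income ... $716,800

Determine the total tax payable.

$114,804

Tentative minimum tax:
  Base (financial-statement income): $716,800
  Less exemption $79,000 → base $637,800
  $637,800 × 18% = $114,804

Ordinary income tax:
  $669,000 × 9% = $60,210

$114,804 > $60,210, so the tentative minimum tax is the binding amount.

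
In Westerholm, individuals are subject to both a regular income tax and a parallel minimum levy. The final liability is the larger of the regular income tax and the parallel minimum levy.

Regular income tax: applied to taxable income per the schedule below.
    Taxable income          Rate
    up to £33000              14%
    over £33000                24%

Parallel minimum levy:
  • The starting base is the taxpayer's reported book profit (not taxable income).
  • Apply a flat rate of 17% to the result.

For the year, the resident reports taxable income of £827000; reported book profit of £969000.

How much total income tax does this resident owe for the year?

Parallel minimum levy:
  Base (reported book profit): £969000
  £969000 × 17% = £164730

Regular income tax:
  £33000 × 14% = £4620
  £794000 × 24% = £190560
  → £195180

£195180 > £164730, so the regular income tax governs.

£195180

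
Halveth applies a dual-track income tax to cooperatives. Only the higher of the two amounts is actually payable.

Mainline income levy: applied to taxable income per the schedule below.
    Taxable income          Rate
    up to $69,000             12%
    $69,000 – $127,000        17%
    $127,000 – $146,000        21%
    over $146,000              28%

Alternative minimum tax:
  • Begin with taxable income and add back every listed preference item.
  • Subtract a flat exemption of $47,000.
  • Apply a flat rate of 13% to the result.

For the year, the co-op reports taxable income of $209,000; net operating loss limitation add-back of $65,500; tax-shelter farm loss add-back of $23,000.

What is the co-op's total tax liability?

$39,770

Mainline income levy:
  $69,000 × 12% = $8,280
  $58,000 × 17% = $9,860
  $19,000 × 21% = $3,990
  $63,000 × 28% = $17,640
  → $39,770

Alternative minimum tax:
  Adjusted income: $209,000 + $65,500 + $23,000 = $297,500
  Less exemption $47,000 → base $250,500
  $250,500 × 13% = $32,565

$39,770 > $32,565, so the mainline income levy governs.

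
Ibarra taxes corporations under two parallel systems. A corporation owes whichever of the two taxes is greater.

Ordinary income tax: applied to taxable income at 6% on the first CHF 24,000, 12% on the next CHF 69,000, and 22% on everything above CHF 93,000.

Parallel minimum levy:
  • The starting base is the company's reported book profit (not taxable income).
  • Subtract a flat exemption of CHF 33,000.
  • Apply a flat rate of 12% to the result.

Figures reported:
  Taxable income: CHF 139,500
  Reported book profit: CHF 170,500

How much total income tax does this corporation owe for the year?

CHF 19,950

Parallel minimum levy:
  Base (reported book profit): CHF 170,500
  Less exemption CHF 33,000 → base CHF 137,500
  CHF 137,500 × 12% = CHF 16,500

Ordinary income tax:
  CHF 24,000 × 6% = CHF 1,440
  CHF 69,000 × 12% = CHF 8,280
  CHF 46,500 × 22% = CHF 10,230
  → CHF 19,950

CHF 19,950 > CHF 16,500, so the ordinary income tax governs.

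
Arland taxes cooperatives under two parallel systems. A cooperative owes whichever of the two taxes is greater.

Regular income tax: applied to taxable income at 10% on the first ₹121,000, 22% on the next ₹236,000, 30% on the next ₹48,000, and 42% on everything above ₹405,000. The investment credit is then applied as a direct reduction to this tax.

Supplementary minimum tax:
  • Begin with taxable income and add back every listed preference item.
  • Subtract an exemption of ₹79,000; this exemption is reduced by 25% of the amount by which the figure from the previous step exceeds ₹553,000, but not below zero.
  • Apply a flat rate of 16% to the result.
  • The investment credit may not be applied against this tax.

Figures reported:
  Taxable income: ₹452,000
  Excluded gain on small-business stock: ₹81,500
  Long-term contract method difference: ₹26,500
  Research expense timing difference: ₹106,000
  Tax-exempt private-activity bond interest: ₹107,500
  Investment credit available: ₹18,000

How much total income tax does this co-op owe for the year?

₹119,940

Supplementary minimum tax:
  Adjusted income: ₹452,000 + ₹81,500 + ₹26,500 + ₹106,000 + ₹107,500 = ₹773,500
  Exemption: ₹79,000 − 25% × (₹773,500 − ₹553,000) = ₹79,000 − ₹55,125 = ₹23,875
  Base: ₹773,500 − ₹23,875 = ₹749,625
  ₹749,625 × 16% = ₹119,940

Regular income tax:
  ₹121,000 × 10% = ₹12,100
  ₹236,000 × 22% = ₹51,920
  ₹48,000 × 30% = ₹14,400
  ₹47,000 × 42% = ₹19,740
  → ₹98,160
  Less investment credit ₹18,000 → ₹80,160

₹119,940 > ₹80,160, so the supplementary minimum tax is the binding amount.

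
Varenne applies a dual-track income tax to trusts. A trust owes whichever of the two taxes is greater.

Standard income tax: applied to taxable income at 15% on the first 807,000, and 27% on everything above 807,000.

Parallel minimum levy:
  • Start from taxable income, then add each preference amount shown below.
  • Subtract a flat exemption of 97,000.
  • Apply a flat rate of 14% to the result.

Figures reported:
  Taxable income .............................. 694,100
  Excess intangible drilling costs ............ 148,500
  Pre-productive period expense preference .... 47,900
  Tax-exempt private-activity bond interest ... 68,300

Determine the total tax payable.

Standard income tax:
  694,100 × 15% = 104,115

Parallel minimum levy:
  Adjusted income: 694,100 + 148,500 + 47,900 + 68,300 = 958,800
  Less exemption 97,000 → base 861,800
  861,800 × 14% = 120,652

120,652 > 104,115, so the parallel minimum levy is the binding amount.

120,652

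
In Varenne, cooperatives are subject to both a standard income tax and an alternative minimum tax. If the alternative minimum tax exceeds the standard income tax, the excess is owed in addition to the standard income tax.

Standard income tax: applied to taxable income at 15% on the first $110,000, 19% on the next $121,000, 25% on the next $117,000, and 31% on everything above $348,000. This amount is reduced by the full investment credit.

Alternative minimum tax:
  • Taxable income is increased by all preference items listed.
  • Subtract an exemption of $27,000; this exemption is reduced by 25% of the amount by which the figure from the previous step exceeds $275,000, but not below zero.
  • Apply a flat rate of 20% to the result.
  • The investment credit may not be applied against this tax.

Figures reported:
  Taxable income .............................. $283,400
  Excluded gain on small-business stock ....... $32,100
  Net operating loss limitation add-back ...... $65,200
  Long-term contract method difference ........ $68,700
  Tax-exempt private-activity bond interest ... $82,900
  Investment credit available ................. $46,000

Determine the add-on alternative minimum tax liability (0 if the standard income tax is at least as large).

$99,870

Alternative minimum tax:
  Adjusted income: $283,400 + $32,100 + $65,200 + $68,700 + $82,900 = $532,300
  Exemption: 25% × ($532,300 − $275,000) = $64,325 ≥ $27,000, so the exemption is fully phased out
  Base: $532,300 − $0 = $532,300
  $532,300 × 20% = $106,460

Standard income tax:
  $110,000 × 15% = $16,500
  $121,000 × 19% = $22,990
  $52,400 × 25% = $13,100
  → $52,590
  Less investment credit $46,000 → $6,590

Excess of alternative minimum tax over standard income tax: $106,460 − $6,590 = $99,870.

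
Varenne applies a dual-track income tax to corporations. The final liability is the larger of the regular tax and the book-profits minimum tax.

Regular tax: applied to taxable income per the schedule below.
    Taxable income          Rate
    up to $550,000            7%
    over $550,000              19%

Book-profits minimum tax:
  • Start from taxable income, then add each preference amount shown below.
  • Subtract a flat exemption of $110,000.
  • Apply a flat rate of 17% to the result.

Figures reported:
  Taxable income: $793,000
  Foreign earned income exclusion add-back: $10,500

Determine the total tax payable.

$117,895

Regular tax:
  $550,000 × 7% = $38,500
  $243,000 × 19% = $46,170
  → $84,670

Book-profits minimum tax:
  Adjusted income: $793,000 + $10,500 = $803,500
  Less exemption $110,000 → base $693,500
  $693,500 × 17% = $117,895

$117,895 > $84,670, so the book-profits minimum tax is the binding amount.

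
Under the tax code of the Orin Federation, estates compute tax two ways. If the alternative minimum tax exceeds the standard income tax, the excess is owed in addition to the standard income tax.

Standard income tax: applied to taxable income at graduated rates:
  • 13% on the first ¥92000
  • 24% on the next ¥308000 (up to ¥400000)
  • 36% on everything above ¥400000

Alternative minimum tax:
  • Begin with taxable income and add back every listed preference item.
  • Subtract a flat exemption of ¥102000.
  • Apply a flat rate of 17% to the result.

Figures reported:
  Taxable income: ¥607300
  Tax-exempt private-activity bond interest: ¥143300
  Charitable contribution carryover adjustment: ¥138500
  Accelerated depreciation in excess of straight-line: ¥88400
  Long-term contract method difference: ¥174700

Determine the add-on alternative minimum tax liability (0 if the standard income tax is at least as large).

¥18026

Alternative minimum tax:
  Adjusted income: ¥607300 + ¥143300 + ¥138500 + ¥88400 + ¥174700 = ¥1152200
  Less exemption ¥102000 → base ¥1050200
  ¥1050200 × 17% = ¥178534

Standard income tax:
  ¥92000 × 13% = ¥11960
  ¥308000 × 24% = ¥73920
  ¥207300 × 36% = ¥74628
  → ¥160508

Excess of alternative minimum tax over standard income tax: ¥178534 − ¥160508 = ¥18026.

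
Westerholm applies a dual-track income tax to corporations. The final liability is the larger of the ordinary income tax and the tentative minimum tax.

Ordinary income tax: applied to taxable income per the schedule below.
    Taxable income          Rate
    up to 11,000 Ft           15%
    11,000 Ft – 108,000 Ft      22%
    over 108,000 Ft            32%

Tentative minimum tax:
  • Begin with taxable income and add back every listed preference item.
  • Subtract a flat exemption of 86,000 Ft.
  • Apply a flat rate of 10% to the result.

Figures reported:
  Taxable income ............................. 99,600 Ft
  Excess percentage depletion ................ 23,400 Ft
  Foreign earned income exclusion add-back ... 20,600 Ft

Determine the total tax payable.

Ordinary income tax:
  11,000 Ft × 15% = 1,650 Ft
  88,600 Ft × 22% = 19,492 Ft
  → 21,142 Ft

Tentative minimum tax:
  Adjusted income: 99,600 Ft + 23,400 Ft + 20,600 Ft = 143,600 Ft
  Less exemption 86,000 Ft → base 57,600 Ft
  57,600 Ft × 10% = 5,760 Ft

21,142 Ft > 5,760 Ft, so the ordinary income tax governs.

21,142 Ft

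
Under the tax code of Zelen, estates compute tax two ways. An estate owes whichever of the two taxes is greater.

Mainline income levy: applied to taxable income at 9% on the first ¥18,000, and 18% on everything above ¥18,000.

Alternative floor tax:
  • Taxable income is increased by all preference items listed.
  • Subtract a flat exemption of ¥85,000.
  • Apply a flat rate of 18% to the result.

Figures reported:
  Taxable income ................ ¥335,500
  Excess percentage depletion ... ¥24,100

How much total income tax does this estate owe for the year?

Alternative floor tax:
  Adjusted income: ¥335,500 + ¥24,100 = ¥359,600
  Less exemption ¥85,000 → base ¥274,600
  ¥274,600 × 18% = ¥49,428

Mainline income levy:
  ¥18,000 × 9% = ¥1,620
  ¥317,500 × 18% = ¥57,150
  → ¥58,770

¥58,770 > ¥49,428, so the mainline income levy governs.

¥58,770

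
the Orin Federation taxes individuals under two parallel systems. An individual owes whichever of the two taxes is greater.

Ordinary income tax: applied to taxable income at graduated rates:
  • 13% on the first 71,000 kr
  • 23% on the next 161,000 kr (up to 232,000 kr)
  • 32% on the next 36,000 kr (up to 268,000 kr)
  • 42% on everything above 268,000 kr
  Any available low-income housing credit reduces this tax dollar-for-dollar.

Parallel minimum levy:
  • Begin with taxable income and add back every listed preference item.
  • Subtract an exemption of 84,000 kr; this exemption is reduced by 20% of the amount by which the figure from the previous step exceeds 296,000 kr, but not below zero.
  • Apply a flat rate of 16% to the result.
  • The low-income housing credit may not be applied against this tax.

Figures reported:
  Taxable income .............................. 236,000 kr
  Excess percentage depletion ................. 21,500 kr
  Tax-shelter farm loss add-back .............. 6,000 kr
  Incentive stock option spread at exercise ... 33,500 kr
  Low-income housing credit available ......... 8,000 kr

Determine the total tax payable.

39,540 kr

Ordinary income tax:
  71,000 kr × 13% = 9,230 kr
  161,000 kr × 23% = 37,030 kr
  4,000 kr × 32% = 1,280 kr
  → 47,540 kr
  Less low-income housing credit 8,000 kr → 39,540 kr

Parallel minimum levy:
  Adjusted income: 236,000 kr + 21,500 kr + 6,000 kr + 33,500 kr = 297,000 kr
  Exemption: 84,000 kr − 20% × (297,000 kr − 296,000 kr) = 84,000 kr − 200 kr = 83,800 kr
  Base: 297,000 kr − 83,800 kr = 213,200 kr
  213,200 kr × 16% = 34,112 kr

39,540 kr > 34,112 kr, so the ordinary income tax governs.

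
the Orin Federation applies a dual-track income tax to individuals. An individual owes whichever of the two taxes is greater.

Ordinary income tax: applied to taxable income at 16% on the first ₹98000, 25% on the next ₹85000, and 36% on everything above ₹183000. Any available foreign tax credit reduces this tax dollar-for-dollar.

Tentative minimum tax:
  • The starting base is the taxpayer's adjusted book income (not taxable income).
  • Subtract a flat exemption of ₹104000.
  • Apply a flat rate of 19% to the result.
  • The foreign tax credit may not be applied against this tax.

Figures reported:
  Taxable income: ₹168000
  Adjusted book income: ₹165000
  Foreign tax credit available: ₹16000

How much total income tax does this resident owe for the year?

Ordinary income tax:
  ₹98000 × 16% = ₹15680
  ₹70000 × 25% = ₹17500
  → ₹33180
  Less foreign tax credit ₹16000 → ₹17180

Tentative minimum tax:
  Base (adjusted book income): ₹165000
  Less exemption ₹104000 → base ₹61000
  ₹61000 × 19% = ₹11590

₹17180 > ₹11590, so the ordinary income tax governs.

₹17180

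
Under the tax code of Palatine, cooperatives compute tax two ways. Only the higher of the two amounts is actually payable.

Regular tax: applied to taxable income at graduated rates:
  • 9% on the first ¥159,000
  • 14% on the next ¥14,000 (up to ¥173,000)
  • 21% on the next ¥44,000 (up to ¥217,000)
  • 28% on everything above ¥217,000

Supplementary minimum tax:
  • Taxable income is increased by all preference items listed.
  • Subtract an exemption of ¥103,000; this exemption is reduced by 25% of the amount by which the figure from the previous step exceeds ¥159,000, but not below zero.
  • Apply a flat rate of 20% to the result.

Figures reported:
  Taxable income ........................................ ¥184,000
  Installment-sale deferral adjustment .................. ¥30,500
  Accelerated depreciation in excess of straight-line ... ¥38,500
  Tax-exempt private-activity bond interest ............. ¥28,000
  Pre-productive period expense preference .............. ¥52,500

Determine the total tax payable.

Supplementary minimum tax:
  Adjusted income: ¥184,000 + ¥30,500 + ¥38,500 + ¥28,000 + ¥52,500 = ¥333,500
  Exemption: ¥103,000 − 25% × (¥333,500 − ¥159,000) = ¥103,000 − ¥43,625 = ¥59,375
  Base: ¥333,500 − ¥59,375 = ¥274,125
  ¥274,125 × 20% = ¥54,825

Regular tax:
  ¥159,000 × 9% = ¥14,310
  ¥14,000 × 14% = ¥1,960
  ¥11,000 × 21% = ¥2,310
  → ¥18,580

¥54,825 > ¥18,580, so the supplementary minimum tax is the binding amount.

¥54,825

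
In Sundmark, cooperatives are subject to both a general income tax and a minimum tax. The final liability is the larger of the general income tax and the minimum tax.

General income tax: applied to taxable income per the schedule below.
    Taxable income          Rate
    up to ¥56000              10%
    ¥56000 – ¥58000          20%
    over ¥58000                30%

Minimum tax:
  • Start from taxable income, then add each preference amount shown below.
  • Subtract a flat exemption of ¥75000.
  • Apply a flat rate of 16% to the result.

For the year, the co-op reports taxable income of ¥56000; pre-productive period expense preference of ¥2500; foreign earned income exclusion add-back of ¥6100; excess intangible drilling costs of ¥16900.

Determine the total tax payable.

¥5600

Minimum tax:
  Adjusted income: ¥56000 + ¥2500 + ¥6100 + ¥16900 = ¥81500
  Less exemption ¥75000 → base ¥6500
  ¥6500 × 16% = ¥1040

General income tax:
  ¥56000 × 10% = ¥5600

¥5600 > ¥1040, so the general income tax governs.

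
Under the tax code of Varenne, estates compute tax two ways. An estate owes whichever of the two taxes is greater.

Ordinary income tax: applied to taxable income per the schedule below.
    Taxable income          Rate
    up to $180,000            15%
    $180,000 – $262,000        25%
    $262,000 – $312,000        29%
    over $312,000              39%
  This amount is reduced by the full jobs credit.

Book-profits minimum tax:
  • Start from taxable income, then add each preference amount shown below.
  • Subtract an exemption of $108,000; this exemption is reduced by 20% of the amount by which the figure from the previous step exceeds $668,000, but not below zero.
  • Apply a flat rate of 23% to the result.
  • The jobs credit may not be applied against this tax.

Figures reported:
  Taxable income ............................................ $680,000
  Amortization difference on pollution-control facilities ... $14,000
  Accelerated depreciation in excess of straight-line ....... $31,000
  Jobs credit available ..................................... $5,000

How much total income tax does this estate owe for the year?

Book-profits minimum tax:
  Adjusted income: $680,000 + $14,000 + $31,000 = $725,000
  Exemption: $108,000 − 20% × ($725,000 − $668,000) = $108,000 − $11,400 = $96,600
  Base: $725,000 − $96,600 = $628,400
  $628,400 × 23% = $144,532

Ordinary income tax:
  $180,000 × 15% = $27,000
  $82,000 × 25% = $20,500
  $50,000 × 29% = $14,500
  $368,000 × 39% = $143,520
  → $205,520
  Less jobs credit $5,000 → $200,520

$200,520 > $144,532, so the ordinary income tax governs.

$200,520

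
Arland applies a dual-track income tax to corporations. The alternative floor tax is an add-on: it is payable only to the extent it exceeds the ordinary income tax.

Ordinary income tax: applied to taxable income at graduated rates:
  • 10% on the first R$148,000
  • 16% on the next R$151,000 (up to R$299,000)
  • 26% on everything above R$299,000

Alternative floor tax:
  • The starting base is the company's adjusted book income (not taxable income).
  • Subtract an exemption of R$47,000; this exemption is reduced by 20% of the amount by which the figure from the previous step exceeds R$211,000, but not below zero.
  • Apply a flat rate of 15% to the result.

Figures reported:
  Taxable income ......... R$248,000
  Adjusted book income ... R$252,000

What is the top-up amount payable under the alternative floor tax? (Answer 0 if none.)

Alternative floor tax:
  Base (adjusted book income): R$252,000
  Exemption: R$47,000 − 20% × (R$252,000 − R$211,000) = R$47,000 − R$8,200 = R$38,800
  Base: R$252,000 − R$38,800 = R$213,200
  R$213,200 × 15% = R$31,980

Ordinary income tax:
  R$148,000 × 10% = R$14,800
  R$100,000 × 16% = R$16,000
  → R$30,800

Excess of alternative floor tax over ordinary income tax: R$31,980 − R$30,800 = R$1,180.

R$1,180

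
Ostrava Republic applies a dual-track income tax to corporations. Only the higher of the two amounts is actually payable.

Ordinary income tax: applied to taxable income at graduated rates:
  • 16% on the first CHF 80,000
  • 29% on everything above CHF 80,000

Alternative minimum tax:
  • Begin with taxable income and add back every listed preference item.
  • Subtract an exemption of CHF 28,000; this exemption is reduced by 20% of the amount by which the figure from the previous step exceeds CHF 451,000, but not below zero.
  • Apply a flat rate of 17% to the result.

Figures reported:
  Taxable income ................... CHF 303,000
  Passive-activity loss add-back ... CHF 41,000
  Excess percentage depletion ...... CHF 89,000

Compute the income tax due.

CHF 77,470

Alternative minimum tax:
  Adjusted income: CHF 303,000 + CHF 41,000 + CHF 89,000 = CHF 433,000
  Exemption: CHF 433,000 ≤ CHF 451,000, so full CHF 28,000 applies
  Base: CHF 433,000 − CHF 28,000 = CHF 405,000
  CHF 405,000 × 17% = CHF 68,850

Ordinary income tax:
  CHF 80,000 × 16% = CHF 12,800
  CHF 223,000 × 29% = CHF 64,670
  → CHF 77,470

CHF 77,470 > CHF 68,850, so the ordinary income tax governs.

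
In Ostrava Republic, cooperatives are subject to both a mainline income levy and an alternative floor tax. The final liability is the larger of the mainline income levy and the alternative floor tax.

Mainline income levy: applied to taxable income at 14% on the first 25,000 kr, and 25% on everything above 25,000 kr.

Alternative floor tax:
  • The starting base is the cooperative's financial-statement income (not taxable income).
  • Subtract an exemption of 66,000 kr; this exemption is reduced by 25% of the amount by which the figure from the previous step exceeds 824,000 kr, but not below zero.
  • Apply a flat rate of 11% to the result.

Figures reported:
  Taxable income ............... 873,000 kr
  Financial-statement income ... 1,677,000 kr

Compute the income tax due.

Alternative floor tax:
  Base (financial-statement income): 1,677,000 kr
  Exemption: 25% × (1,677,000 kr − 824,000 kr) = 213,250 kr ≥ 66,000 kr, so the exemption is fully phased out
  Base: 1,677,000 kr − 0 kr = 1,677,000 kr
  1,677,000 kr × 11% = 184,470 kr

Mainline income levy:
  25,000 kr × 14% = 3,500 kr
  848,000 kr × 25% = 212,000 kr
  → 215,500 kr

215,500 kr > 184,470 kr, so the mainline income levy governs.

215,500 kr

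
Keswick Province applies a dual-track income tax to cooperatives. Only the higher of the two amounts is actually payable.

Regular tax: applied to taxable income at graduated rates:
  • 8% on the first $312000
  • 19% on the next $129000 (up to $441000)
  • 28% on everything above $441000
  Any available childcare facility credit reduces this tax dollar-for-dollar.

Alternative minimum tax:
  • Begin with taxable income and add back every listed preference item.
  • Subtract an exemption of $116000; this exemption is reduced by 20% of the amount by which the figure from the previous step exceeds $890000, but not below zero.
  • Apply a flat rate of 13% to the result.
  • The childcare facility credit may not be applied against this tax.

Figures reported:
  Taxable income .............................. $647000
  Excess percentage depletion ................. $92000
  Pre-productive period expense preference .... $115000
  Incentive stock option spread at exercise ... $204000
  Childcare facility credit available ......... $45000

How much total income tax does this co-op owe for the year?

$126828

Regular tax:
  $312000 × 8% = $24960
  $129000 × 19% = $24510
  $206000 × 28% = $57680
  → $107150
  Less childcare facility credit $45000 → $62150

Alternative minimum tax:
  Adjusted income: $647000 + $92000 + $115000 + $204000 = $1058000
  Exemption: $116000 − 20% × ($1058000 − $890000) = $116000 − $33600 = $82400
  Base: $1058000 − $82400 = $975600
  $975600 × 13% = $126828

$126828 > $62150, so the alternative minimum tax is the binding amount.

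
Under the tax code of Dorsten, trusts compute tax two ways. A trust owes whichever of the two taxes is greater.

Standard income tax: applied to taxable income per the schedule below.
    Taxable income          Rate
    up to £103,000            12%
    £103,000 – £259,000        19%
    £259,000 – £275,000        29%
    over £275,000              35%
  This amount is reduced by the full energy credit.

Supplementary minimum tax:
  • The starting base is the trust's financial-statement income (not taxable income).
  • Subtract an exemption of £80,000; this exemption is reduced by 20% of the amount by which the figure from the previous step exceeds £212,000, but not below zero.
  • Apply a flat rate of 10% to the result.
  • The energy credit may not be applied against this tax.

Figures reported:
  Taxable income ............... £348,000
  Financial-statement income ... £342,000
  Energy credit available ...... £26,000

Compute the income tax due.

£46,190

Standard income tax:
  £103,000 × 12% = £12,360
  £156,000 × 19% = £29,640
  £16,000 × 29% = £4,640
  £73,000 × 35% = £25,550
  → £72,190
  Less energy credit £26,000 → £46,190

Supplementary minimum tax:
  Base (financial-statement income): £342,000
  Exemption: £80,000 − 20% × (£342,000 − £212,000) = £80,000 − £26,000 = £54,000
  Base: £342,000 − £54,000 = £288,000
  £288,000 × 10% = £28,800

£46,190 > £28,800, so the standard income tax governs.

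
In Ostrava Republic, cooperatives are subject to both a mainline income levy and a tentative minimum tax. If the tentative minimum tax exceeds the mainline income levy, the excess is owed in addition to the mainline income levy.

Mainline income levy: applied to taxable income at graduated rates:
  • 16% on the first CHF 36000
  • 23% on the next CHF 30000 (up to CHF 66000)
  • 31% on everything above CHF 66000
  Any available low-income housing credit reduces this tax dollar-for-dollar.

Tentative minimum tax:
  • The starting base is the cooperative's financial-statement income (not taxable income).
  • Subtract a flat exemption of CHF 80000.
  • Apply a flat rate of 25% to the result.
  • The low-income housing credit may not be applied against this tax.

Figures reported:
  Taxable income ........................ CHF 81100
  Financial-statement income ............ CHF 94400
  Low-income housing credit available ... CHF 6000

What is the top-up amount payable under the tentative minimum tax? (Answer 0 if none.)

Tentative minimum tax:
  Base (financial-statement income): CHF 94400
  Less exemption CHF 80000 → base CHF 14400
  CHF 14400 × 25% = CHF 3600

Mainline income levy:
  CHF 36000 × 16% = CHF 5760
  CHF 30000 × 23% = CHF 6900
  CHF 15100 × 31% = CHF 4681
  → CHF 17341
  Less low-income housing credit CHF 6000 → CHF 11341

CHF 3600 ≤ CHF 11341, so no add-on is due.

CHF 0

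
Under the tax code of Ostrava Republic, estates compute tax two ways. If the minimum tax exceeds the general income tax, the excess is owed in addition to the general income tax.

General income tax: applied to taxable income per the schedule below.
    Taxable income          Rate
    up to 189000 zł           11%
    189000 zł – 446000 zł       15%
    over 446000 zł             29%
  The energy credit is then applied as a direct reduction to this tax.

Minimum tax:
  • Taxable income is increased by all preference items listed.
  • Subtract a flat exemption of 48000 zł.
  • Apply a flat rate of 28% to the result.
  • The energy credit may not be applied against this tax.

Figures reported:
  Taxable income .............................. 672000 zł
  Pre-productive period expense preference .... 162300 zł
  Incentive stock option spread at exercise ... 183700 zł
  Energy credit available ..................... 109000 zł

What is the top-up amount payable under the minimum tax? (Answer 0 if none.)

General income tax:
  189000 zł × 11% = 20790 zł
  257000 zł × 15% = 38550 zł
  226000 zł × 29% = 65540 zł
  → 124880 zł
  Less energy credit 109000 zł → 15880 zł

Minimum tax:
  Adjusted income: 672000 zł + 162300 zł + 183700 zł = 1018000 zł
  Less exemption 48000 zł → base 970000 zł
  970000 zł × 28% = 271600 zł

Excess of minimum tax over general income tax: 271600 zł − 15880 zł = 255720 zł.

255720 zł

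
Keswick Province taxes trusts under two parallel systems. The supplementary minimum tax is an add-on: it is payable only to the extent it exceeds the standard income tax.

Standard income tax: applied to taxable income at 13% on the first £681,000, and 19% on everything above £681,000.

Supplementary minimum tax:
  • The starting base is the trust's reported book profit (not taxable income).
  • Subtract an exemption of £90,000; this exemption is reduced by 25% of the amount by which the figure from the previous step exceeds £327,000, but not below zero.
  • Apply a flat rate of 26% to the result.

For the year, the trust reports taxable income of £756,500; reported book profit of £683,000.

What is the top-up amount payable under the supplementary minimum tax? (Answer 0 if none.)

£74,445

Supplementary minimum tax:
  Base (reported book profit): £683,000
  Exemption: £90,000 − 25% × (£683,000 − £327,000) = £90,000 − £89,000 = £1,000
  Base: £683,000 − £1,000 = £682,000
  £682,000 × 26% = £177,320

Standard income tax:
  £681,000 × 13% = £88,530
  £75,500 × 19% = £14,345
  → £102,875

Excess of supplementary minimum tax over standard income tax: £177,320 − £102,875 = £74,445.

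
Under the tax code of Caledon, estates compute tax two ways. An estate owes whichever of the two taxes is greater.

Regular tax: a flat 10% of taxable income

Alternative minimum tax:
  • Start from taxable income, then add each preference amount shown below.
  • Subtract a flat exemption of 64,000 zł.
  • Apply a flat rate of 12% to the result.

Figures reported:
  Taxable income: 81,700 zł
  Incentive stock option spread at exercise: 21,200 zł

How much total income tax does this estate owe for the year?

Alternative minimum tax:
  Adjusted income: 81,700 zł + 21,200 zł = 102,900 zł
  Less exemption 64,000 zł → base 38,900 zł
  38,900 zł × 12% = 4,668 zł

Regular tax:
  81,700 zł × 10% = 8,170 zł

8,170 zł > 4,668 zł, so the regular tax governs.

8,170 zł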